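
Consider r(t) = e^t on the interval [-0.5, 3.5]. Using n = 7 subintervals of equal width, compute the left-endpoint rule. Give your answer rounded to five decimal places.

Δt = (3.5 − (-0.5))/7 = 4/7.
Left endpoints: -0.5, 1/14, 9/14, 17/14, 25/14, 33/14, 41/14.
r(-0.5) ≈ 0.60653, r(1/14) ≈ 1.07404, r(9/14) ≈ 1.90191, r(17/14) ≈ 3.36789, r(25/14) ≈ 5.96384, r(33/14) ≈ 10.56073, r(41/14) ≈ 18.70090.
Sum = Δt · [r(-0.5) + r(1/14) + r(9/14) + ...].
Sum ≈ 24.10048.

24.10048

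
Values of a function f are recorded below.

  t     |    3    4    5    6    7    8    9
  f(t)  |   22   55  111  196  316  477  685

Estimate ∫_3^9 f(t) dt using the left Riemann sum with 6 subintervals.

Δt = 1.
Sum = 1·[22 + 55 + 111 + 196 + 316 + 477] = 1177.

1177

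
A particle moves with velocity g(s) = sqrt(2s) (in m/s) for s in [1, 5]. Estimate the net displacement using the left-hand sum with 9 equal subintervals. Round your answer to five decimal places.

Δs = (5 − 1)/9 = 4/9.
Left endpoints: 1, 13/9, 17/9, 7/3, 25/9, 29/9, 11/3, 37/9, 41/9.
g(1) ≈ 1.41421, g(13/9) ≈ 1.69967, g(17/9) ≈ 1.94365, g(7/3) ≈ 2.16025, g(25/9) ≈ 2.35702, g(29/9) ≈ 2.53859, g(11/3) ≈ 2.70801, g(37/9) ≈ 2.86744, g(41/9) ≈ 3.01846.
Sum = Δs · [g(1) + g(13/9) + g(17/9) + ...].
Sum ≈ 9.20325.

9.20325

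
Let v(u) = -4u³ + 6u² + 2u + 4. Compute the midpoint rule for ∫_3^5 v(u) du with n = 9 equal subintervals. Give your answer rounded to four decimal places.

-323.6543

Δu = (5 − 3)/9 = 2/9.
Midpoints: 28/9, 10/3, 32/9, 34/9, 4, 38/9, 40/9, 14/3, 44/9.
v(28/9) = -38020/729, v(10/3) = -1912/27, v(32/9) = -67676/729, v(34/9) = -86368/729, v(4) = -148, v(38/9) = -132440/729, v(40/9) = -160204/729, v(14/3) = -7088/27, v(44/9) = -226148/729.
Sum = Δu · [v(28/9) + v(10/3) + v(32/9) + ...].
Sum ≈ -323.6543.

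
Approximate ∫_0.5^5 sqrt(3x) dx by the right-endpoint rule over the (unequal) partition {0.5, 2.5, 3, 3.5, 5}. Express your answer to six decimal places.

14.406886

Subinterval widths: 2, 0.5, 0.5, 1.5.
Right endpoints: 2.5, 3, 3.5, 5.
f(2.5) ≈ 2.738613, f(3) ≈ 3.000000, f(3.5) ≈ 3.240370, f(5) ≈ 3.872983.
Sum = Σ Δx_i · f(x_i).
Sum ≈ 14.406886.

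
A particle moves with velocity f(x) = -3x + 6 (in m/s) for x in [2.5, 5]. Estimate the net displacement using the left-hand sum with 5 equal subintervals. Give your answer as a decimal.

Δx = (5 − 2.5)/5 = 0.5.
Left endpoints: 2.5, 3, 3.5, 4, 4.5.
f(2.5) = -1.5, f(3) = -3, f(3.5) = -4.5, f(4) = -6, f(4.5) = -7.5.
Sum = Δx · [f(2.5) + f(3) + f(3.5) + f(4) + f(4.5)].
Sum = -11.25.

-11.25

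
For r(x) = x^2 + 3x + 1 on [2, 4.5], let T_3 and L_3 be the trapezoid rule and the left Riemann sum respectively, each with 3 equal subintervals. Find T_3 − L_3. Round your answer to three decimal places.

T_3 ≈ 54.87269.
L_3 ≈ 44.97685.
T_3 − L_3 ≈ 9.896.

9.896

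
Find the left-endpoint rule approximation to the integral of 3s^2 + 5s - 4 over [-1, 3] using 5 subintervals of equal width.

15.68

Δs = (3 − (-1))/5 = 0.8.
Left endpoints: -1, -0.2, 0.6, 1.4, 2.2.
f(-1) = -6, f(-0.2) = -4.88, f(0.6) = 0.08, f(1.4) = 8.88, f(2.2) = 21.52.
Sum = Δs · [f(-1) + f(-0.2) + f(0.6) + f(1.4) + f(2.2)].
Sum = 15.68.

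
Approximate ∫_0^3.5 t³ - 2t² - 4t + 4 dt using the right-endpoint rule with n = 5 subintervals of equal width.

Δt = (3.5 − 0)/5 = 0.7.
Right endpoints: 0.7, 1.4, 2.1, 2.8, 3.5.
f(0.7) = 0.563, f(1.4) = -2.776, f(2.1) = -3.959, f(2.8) = -0.928, f(3.5) = 8.375.
Sum = Δt · [f(0.7) + f(1.4) + f(2.1) + f(2.8) + f(3.5)].
Sum = 0.8925.

0.8925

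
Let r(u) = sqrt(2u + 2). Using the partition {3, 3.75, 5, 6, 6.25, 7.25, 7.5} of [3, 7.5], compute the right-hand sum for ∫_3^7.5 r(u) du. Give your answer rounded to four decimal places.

16.4282

Subinterval widths: 0.75, 1.25, 1, 0.25, 1, 0.25.
Right endpoints: 3.75, 5, 6, 6.25, 7.25, 7.5.
r(3.75) ≈ 3.0822, r(5) ≈ 3.4641, r(6) ≈ 3.7417, r(6.25) ≈ 3.8079, r(7.25) ≈ 4.0620, r(7.5) ≈ 4.1231.
Sum = Σ Δu_i · r(u_i).
Sum ≈ 16.4282.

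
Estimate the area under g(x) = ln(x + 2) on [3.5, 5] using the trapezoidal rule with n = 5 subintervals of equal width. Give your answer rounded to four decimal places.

2.7450

Δx = (5 − 3.5)/5 = 0.3.
g(3.5) ≈ 1.7047, g(3.8) ≈ 1.7579, g(4.1) ≈ 1.8083, g(4.4) ≈ 1.8563, g(4.7) ≈ 1.9021, g(5) ≈ 1.9459.
T_5 = (Δx/2)·[g(x_0) + 2g(x_1) + ... + 2g(x_{4}) + g(x_5)].
Sum ≈ 2.7450.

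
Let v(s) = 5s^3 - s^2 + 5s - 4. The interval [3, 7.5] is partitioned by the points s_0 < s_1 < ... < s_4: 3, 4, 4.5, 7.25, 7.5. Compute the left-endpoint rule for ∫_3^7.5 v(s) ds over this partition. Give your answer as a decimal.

Subinterval widths: 1, 0.5, 2.75, 0.25.
Left endpoints: 3, 4, 4.5, 7.25.
v(3) = 137, v(4) = 320, v(4.5) = 453.875, v(7.25) = 1885.078125.
Sum = Σ Δs_i · v(s_i).
Sum = 2016.42578125.

2016.42578125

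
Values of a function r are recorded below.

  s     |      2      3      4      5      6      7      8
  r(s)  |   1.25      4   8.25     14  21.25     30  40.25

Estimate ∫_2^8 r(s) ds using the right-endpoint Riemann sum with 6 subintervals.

117.75

Δs = 1.
Sum = 1·[4 + 8.25 + 14 + 21.25 + 30 + 40.25] = 117.75.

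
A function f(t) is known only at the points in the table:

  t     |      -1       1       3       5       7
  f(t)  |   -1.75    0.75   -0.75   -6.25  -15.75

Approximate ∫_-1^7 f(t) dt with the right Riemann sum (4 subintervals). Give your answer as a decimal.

Δt = 2.
Sum = 2·[0.75 + (-0.75) + (-6.25) + (-15.75)] = -44.

-44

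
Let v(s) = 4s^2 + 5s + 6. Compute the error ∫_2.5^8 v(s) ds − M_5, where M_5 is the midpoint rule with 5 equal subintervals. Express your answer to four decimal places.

Exact integral: ∫_2.5^8 v(s) ds ≈ 839.208333.
M_5 = 836.99.
Error ≈ 839.208333 − 836.99 ≈ 2.2183.

2.2183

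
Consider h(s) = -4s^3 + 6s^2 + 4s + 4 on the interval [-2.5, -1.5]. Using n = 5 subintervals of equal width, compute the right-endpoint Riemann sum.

Δs = (-1.5 − (-2.5))/5 = 0.2.
Right endpoints: -2.3, -2.1, -1.9, -1.7, -1.5.
h(-2.3) = 75.208, h(-2.1) = 59.104, h(-1.9) = 45.496, h(-1.7) = 34.192, h(-1.5) = 25.
Sum = Δs · [h(-2.3) + h(-2.1) + h(-1.9) + h(-1.7) + h(-1.5)].
Sum = 47.8.

47.8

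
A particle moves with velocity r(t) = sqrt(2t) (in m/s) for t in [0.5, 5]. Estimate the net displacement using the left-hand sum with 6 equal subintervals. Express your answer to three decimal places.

9.366

Δt = (5 − 0.5)/6 = 0.75.
Left endpoints: 0.5, 1.25, 2, 2.75, 3.5, 4.25.
r(0.5) ≈ 1.000, r(1.25) ≈ 1.581, r(2) ≈ 2.000, r(2.75) ≈ 2.345, r(3.5) ≈ 2.646, r(4.25) ≈ 2.915.
Sum = Δt · [r(0.5) + r(1.25) + r(2) + ...].
Sum ≈ 9.366.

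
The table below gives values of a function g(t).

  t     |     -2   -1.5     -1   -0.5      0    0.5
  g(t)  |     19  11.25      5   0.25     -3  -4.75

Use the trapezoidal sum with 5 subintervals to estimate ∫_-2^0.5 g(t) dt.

10.3125

Δt = 0.5.
T_5 = (0.5/2)·[19 + 2·11.25 + 2·5 + 2·0.25 + 2·(-3) + (-4.75)] = 10.3125.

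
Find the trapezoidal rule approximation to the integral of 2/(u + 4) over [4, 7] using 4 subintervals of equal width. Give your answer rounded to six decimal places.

0.637597

Δu = (7 − 4)/4 = 0.75.
f(4) = 0.25, f(4.75) = 8/35, f(5.5) = 4/19, f(6.25) = 8/41, f(7) = 2/11.
T_4 = (Δu/2)·[f(u_0) + 2f(u_1) + 2f(u_2) + 2f(u_3) + f(u_4)].
Sum ≈ 0.637597.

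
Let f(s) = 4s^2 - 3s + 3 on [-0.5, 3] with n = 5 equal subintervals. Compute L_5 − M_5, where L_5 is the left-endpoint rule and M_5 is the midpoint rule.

-6.86

L_5 = 26.11.
M_5 = 32.97.
L_5 − M_5 = -6.86.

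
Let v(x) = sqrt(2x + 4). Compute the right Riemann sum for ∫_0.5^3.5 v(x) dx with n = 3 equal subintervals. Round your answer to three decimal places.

Δx = (3.5 − 0.5)/3 = 1.
Right endpoints: 1.5, 2.5, 3.5.
v(1.5) ≈ 2.646, v(2.5) ≈ 3.000, v(3.5) ≈ 3.317.
Sum = Δx · [v(1.5) + v(2.5) + v(3.5)].
Sum ≈ 8.962.

8.962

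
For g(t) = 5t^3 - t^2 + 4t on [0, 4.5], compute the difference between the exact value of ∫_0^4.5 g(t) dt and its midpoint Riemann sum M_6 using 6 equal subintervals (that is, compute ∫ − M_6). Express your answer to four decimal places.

6.9082

Exact integral: ∫_0^4.5 g(t) dt = 522.703125.
M_6 ≈ 515.794922.
Error ≈ 522.703125 − 515.794922 ≈ 6.9082.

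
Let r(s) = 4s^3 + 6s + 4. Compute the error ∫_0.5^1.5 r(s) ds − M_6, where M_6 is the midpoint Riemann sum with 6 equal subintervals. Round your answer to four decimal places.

0.0278

Exact integral: ∫_0.5^1.5 r(s) ds = 15.
M_6 ≈ 14.972222.
Error ≈ 15 − 14.972222 ≈ 0.0278.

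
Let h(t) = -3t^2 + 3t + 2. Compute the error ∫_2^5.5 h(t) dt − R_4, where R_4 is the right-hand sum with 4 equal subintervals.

31.19921875

Exact integral: ∫_2^5.5 h(t) dt = -112.
R_4 = -143.19921875.
Error = -112 − (-143.19921875) = 31.19921875.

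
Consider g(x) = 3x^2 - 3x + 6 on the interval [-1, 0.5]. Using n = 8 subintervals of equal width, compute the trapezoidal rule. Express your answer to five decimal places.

11.27637

Δx = (0.5 − (-1))/8 = 0.1875.
g(-1) = 12, g(-0.8125) = 10.41796875, g(-0.625) = 9.046875, g(-0.4375) = 7.88671875, g(-0.25) = 6.9375, g(-0.0625) = 6.19921875, g(0.125) = 5.671875, g(0.3125) = 5.35546875, g(0.5) = 5.25.
T_8 = (Δx/2)·[g(x_0) + 2g(x_1) + ... + 2g(x_{7}) + g(x_8)].
Sum ≈ 11.27637.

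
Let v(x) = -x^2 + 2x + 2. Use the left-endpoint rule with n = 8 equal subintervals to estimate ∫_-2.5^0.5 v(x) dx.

-7.5703125

Δx = (0.5 − (-2.5))/8 = 0.375.
Left endpoints: -2.5, -2.125, -1.75, -1.375, -1, -0.625, -0.25, 0.125.
v(-2.5) = -9.25, v(-2.125) = -6.765625, v(-1.75) = -4.5625, v(-1.375) = -2.640625, v(-1) = -1, v(-0.625) = 0.359375, v(-0.25) = 1.4375, v(0.125) = 2.234375.
Sum = Δx · [v(-2.5) + v(-2.125) + v(-1.75) + ...].
Sum = -7.5703125.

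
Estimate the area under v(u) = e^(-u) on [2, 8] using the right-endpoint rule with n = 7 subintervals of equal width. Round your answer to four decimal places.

0.0853

Δu = (8 − 2)/7 = 6/7.
Right endpoints: 20/7, 26/7, 32/7, 38/7, 44/7, 50/7, 8.
v(20/7) ≈ 0.0574, v(26/7) ≈ 0.0244, v(32/7) ≈ 0.0103, v(38/7) ≈ 0.0044, v(44/7) ≈ 0.0019, v(50/7) ≈ 0.0008, v(8) ≈ 0.0003.
Sum = Δu · [v(20/7) + v(26/7) + v(32/7) + ...].
Sum ≈ 0.0853.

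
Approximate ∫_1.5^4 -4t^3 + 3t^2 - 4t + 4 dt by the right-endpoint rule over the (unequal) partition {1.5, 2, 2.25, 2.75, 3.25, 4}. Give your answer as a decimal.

-276.90625

Subinterval widths: 0.5, 0.25, 0.5, 0.5, 0.75.
Right endpoints: 2, 2.25, 2.75, 3.25, 4.
f(2) = -24, f(2.25) = -35.375, f(2.75) = -67.5, f(3.25) = -114.625, f(4) = -220.
Sum = Σ Δt_i · f(t_i).
Sum = -276.90625.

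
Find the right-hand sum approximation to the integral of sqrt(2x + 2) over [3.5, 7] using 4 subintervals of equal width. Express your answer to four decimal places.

Δx = (7 − 3.5)/4 = 0.875.
Right endpoints: 4.375, 5.25, 6.125, 7.
f(4.375) ≈ 3.2787, f(5.25) ≈ 3.5355, f(6.125) ≈ 3.7749, f(7) ≈ 4.0000.
Sum = Δx · [f(4.375) + f(5.25) + f(6.125) + f(7)].
Sum ≈ 12.7655.

12.7655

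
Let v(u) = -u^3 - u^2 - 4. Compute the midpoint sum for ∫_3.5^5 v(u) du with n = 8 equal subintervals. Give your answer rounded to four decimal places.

Δu = (5 − 3.5)/8 = 0.1875.
Midpoints: 3.59375, 3.78125, 3.96875, 4.15625, 4.34375, 4.53125, 4.71875, 4.90625.
v(3.59375) = -2075147/32768, v(3.78125) = -2371145/32768, v(3.96875) = -2695583/32768, v(4.15625) = -3049757/32768, v(4.34375) = -3434963/32768, v(4.53125) = -3852497/32768, v(4.71875) = -4303655/32768, v(4.90625) = -4789733/32768.
Sum = Δu · [v(3.59375) + v(3.78125) + v(3.96875) + ...].
Sum ≈ -152.0490.

-152.0490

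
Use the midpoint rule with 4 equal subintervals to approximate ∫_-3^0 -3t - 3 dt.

4.5

Δt = (0 − (-3))/4 = 0.75.
Midpoints: -2.625, -1.875, -1.125, -0.375.
f(-2.625) = 4.875, f(-1.875) = 2.625, f(-1.125) = 0.375, f(-0.375) = -1.875.
Sum = Δt · [f(-2.625) + f(-1.875) + f(-1.125) + f(-0.375)].
Sum = 4.5.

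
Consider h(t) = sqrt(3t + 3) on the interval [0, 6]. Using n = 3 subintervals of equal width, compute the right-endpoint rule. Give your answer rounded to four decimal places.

Δt = (6 − 0)/3 = 2.
Right endpoints: 2, 4, 6.
h(2) ≈ 3.0000, h(4) ≈ 3.8730, h(6) ≈ 4.5826.
Sum = Δt · [h(2) + h(4) + h(6)].
Sum ≈ 22.9111.

22.9111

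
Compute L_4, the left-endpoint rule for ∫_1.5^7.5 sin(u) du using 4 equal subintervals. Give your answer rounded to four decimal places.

-0.1775

Δu = (7.5 − 1.5)/4 = 1.5.
Left endpoints: 1.5, 3, 4.5, 6.
f(1.5) ≈ 0.9975, f(3) ≈ 0.1411, f(4.5) ≈ -0.9775, f(6) ≈ -0.2794.
Sum = Δu · [f(1.5) + f(3) + f(4.5) + f(6)].
Sum ≈ -0.1775.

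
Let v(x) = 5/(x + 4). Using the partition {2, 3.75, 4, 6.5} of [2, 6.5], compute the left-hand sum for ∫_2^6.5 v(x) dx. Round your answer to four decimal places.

Subinterval widths: 1.75, 0.25, 2.5.
Left endpoints: 2, 3.75, 4.
v(2) = 5/6, v(3.75) = 20/31, v(4) = 0.625.
Sum = Σ Δx_i · v(x_i).
Sum ≈ 3.1821.

3.1821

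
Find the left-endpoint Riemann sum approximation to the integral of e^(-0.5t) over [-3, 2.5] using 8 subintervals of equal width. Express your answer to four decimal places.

9.9149

Δt = (2.5 − (-3))/8 = 0.6875.
Left endpoints: -3, -2.3125, -1.625, -0.9375, -0.25, 0.4375, 1.125, 1.8125.
f(-3) ≈ 4.4817, f(-2.3125) ≈ 3.1780, f(-1.625) ≈ 2.2535, f(-0.9375) ≈ 1.5980, f(-0.25) ≈ 1.1331, f(0.4375) ≈ 0.8035, f(1.125) ≈ 0.5698, f(1.8125) ≈ 0.4040.
Sum = Δt · [f(-3) + f(-2.3125) + f(-1.625) + ...].
Sum ≈ 9.9149.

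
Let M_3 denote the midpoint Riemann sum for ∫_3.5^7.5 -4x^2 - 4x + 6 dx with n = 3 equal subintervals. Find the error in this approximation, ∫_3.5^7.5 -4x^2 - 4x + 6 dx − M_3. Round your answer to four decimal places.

Exact integral: ∫_3.5^7.5 f(x) dx ≈ -569.333333.
M_3 ≈ -566.962963.
Error ≈ -569.333333 − (-566.962963) ≈ -2.3704.

-2.3704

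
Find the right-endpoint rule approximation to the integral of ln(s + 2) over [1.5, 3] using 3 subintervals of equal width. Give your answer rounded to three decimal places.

2.250

Δs = (3 − 1.5)/3 = 0.5.
Right endpoints: 2, 2.5, 3.
f(2) ≈ 1.386, f(2.5) ≈ 1.504, f(3) ≈ 1.609.
Sum = Δs · [f(2) + f(2.5) + f(3)].
Sum ≈ 2.250.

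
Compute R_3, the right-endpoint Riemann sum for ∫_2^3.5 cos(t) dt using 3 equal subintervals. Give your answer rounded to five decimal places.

Δt = (3.5 − 2)/3 = 0.5.
Right endpoints: 2.5, 3, 3.5.
f(2.5) ≈ -0.80114, f(3) ≈ -0.98999, f(3.5) ≈ -0.93646.
Sum = Δt · [f(2.5) + f(3) + f(3.5)].
Sum ≈ -1.36380.

-1.36380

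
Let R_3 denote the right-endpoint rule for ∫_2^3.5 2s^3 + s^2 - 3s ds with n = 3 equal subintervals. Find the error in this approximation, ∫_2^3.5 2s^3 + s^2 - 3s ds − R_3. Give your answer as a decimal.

-19.46875

Exact integral: ∫_2^3.5 f(s) ds = 66.28125.
R_3 = 85.75.
Error = 66.28125 − 85.75 = -19.46875.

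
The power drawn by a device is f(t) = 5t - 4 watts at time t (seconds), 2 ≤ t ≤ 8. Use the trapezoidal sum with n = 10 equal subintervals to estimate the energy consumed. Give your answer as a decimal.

126

Δt = (8 − 2)/10 = 0.6.
f(2) = 6, f(2.6) = 9, f(3.2) = 12, f(3.8) = 15, f(4.4) = 18, f(5) = 21, f(5.6) = 24, f(6.2) = 27, f(6.8) = 30, f(7.4) = 33, f(8) = 36.
T_10 = (Δt/2)·[f(t_0) + 2f(t_1) + ... + 2f(t_{9}) + f(t_10)].
Sum = 126.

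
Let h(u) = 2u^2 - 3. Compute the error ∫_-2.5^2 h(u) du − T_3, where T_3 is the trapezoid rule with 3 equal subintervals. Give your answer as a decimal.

Exact integral: ∫_-2.5^2 h(u) du = 2.25.
T_3 = 5.625.
Error = 2.25 − 5.625 = -3.375.

-3.375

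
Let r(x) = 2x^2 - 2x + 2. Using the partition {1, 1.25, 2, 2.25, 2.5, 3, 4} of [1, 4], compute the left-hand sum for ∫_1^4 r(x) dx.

Subinterval widths: 0.25, 0.75, 0.25, 0.25, 0.5, 1.
Left endpoints: 1, 1.25, 2, 2.25, 2.5, 3.
r(1) = 2, r(1.25) = 2.625, r(2) = 6, r(2.25) = 7.625, r(2.5) = 9.5, r(3) = 14.
Sum = Σ Δx_i · r(x_i).
Sum = 24.625.

24.625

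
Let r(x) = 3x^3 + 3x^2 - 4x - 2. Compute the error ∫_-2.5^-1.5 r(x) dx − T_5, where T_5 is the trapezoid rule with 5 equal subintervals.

Exact integral: ∫_-2.5^-1.5 r(x) dx = -7.25.
T_5 = -7.35.
Error = -7.25 − (-7.35) = 0.1.

0.1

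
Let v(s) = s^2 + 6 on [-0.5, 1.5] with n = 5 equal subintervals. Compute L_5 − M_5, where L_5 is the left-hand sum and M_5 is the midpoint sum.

-0.32

L_5 = 12.82.
M_5 = 13.14.
L_5 − M_5 = -0.32.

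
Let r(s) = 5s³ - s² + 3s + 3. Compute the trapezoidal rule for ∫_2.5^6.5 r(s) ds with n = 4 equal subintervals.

2206.5

Δs = (6.5 − 2.5)/4 = 1.
r(2.5) = 82.375, r(3.5) = 215.625, r(4.5) = 451.875, r(5.5) = 821.125, r(6.5) = 1353.375.
T_4 = (Δs/2)·[r(s_0) + 2r(s_1) + 2r(s_2) + 2r(s_3) + r(s_4)].
Sum = 2206.5.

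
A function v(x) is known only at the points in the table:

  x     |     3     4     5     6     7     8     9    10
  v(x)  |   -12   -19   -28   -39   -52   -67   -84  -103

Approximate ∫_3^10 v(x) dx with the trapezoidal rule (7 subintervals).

Δx = 1.
T_7 = (1/2)·[(-12) + 2·(-19) + 2·(-28) + 2·(-39) + 2·(-52) + 2·(-67) + 2·(-84) + (-103)] = -346.5.

-346.5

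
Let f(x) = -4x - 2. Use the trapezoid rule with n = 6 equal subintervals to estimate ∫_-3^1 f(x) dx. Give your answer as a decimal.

Δx = (1 − (-3))/6 = 2/3.
f(-3) = 10, f(-7/3) = 22/3, f(-5/3) = 14/3, f(-1) = 2, f(-1/3) = -2/3, f(1/3) = -10/3, f(1) = -6.
T_6 = (Δx/2)·[f(x_0) + 2f(x_1) + ... + 2f(x_{5}) + f(x_6)].
Sum = 8.

8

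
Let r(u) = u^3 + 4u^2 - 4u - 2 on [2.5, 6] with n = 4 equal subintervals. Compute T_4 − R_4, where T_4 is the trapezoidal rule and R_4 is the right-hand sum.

T_4 ≈ 522.38184.
R_4 ≈ 655.98340.
T_4 − R_4 = -133.6015625.

-133.6015625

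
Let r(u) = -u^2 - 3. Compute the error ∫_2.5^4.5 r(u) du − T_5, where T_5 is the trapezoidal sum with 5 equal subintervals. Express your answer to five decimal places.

Exact integral: ∫_2.5^4.5 r(u) du ≈ -31.1666667.
T_5 = -31.22.
Error ≈ -31.1666667 − (-31.22) ≈ 0.05333.

0.05333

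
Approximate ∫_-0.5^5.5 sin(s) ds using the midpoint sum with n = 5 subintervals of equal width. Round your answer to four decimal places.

Δs = (5.5 − (-0.5))/5 = 1.2.
Midpoints: 0.1, 1.3, 2.5, 3.7, 4.9.
f(0.1) ≈ 0.0998, f(1.3) ≈ 0.9636, f(2.5) ≈ 0.5985, f(3.7) ≈ -0.5298, f(4.9) ≈ -0.9825.
Sum = Δs · [f(0.1) + f(1.3) + f(2.5) + f(3.7) + f(4.9)].
Sum ≈ 0.1795.

0.1795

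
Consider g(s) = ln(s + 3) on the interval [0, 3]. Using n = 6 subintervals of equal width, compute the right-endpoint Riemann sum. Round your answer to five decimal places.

Δs = (3 − 0)/6 = 0.5.
Right endpoints: 0.5, 1, 1.5, 2, 2.5, 3.
g(0.5) ≈ 1.25276, g(1) ≈ 1.38629, g(1.5) ≈ 1.50408, g(2) ≈ 1.60944, g(2.5) ≈ 1.70475, g(3) ≈ 1.79176.
Sum = Δs · [g(0.5) + g(1) + g(1.5) + ...].
Sum ≈ 4.62454.

4.62454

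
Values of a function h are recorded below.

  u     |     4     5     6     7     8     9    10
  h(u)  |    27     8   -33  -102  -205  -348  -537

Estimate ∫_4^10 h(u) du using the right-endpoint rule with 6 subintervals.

-1217

Δu = 1.
Sum = 1·[8 + (-33) + (-102) + (-205) + (-348) + (-537)] = -1217.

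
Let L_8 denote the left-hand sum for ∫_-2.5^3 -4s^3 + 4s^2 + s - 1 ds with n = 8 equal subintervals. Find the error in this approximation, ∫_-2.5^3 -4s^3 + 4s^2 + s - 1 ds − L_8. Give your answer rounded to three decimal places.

-53.371

Exact integral: ∫_-2.5^3 f(s) ds ≈ 10.77083.
L_8 ≈ 64.14160.
Error ≈ 10.77083 − 64.14160 ≈ -53.371.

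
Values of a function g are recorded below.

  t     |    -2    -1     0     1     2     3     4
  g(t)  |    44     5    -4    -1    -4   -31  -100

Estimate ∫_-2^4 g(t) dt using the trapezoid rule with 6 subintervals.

-63

Δt = 1.
T_6 = (1/2)·[44 + 2·5 + 2·(-4) + 2·(-1) + 2·(-4) + 2·(-31) + (-100)] = -63.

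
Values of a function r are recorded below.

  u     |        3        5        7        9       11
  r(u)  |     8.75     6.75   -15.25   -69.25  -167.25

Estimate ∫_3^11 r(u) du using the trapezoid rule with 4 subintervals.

Δu = 2.
T_4 = (2/2)·[8.75 + 2·6.75 + 2·(-15.25) + 2·(-69.25) + (-167.25)] = -314.

-314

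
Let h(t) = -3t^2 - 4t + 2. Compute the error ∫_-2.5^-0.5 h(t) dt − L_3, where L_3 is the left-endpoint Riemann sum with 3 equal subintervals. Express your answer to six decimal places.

3.777778

Exact integral: ∫_-2.5^-0.5 h(t) dt = 0.5.
L_3 ≈ -3.27777778.
Error ≈ 0.5 − (-3.27777778) ≈ 3.777778.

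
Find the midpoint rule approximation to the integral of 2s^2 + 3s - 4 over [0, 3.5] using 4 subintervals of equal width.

Δs = (3.5 − 0)/4 = 0.875.
Midpoints: 0.4375, 1.3125, 2.1875, 3.0625.
f(0.4375) = -2.3046875, f(1.3125) = 3.3828125, f(2.1875) = 12.1328125, f(3.0625) = 23.9453125.
Sum = Δs · [f(0.4375) + f(1.3125) + f(2.1875) + f(3.0625)].
Sum = 32.51171875.

32.51171875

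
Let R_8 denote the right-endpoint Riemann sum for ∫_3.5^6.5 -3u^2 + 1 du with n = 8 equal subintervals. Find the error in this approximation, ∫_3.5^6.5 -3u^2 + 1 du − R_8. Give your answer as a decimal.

Exact integral: ∫_3.5^6.5 f(u) du = -228.75.
R_8 = -245.8359375.
Error = -228.75 − (-245.8359375) = 17.0859375.

17.0859375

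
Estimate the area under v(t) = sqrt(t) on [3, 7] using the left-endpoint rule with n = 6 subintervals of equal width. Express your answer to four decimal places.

8.5745

Δt = (7 − 3)/6 = 2/3.
Left endpoints: 3, 11/3, 13/3, 5, 17/3, 19/3.
v(3) ≈ 1.7321, v(11/3) ≈ 1.9149, v(13/3) ≈ 2.0817, v(5) ≈ 2.2361, v(17/3) ≈ 2.3805, v(19/3) ≈ 2.5166.
Sum = Δt · [v(3) + v(11/3) + v(13/3) + ...].
Sum ≈ 8.5745.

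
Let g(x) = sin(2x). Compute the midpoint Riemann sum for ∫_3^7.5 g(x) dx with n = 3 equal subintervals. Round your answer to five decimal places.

1.29313

Δx = (7.5 − 3)/3 = 1.5.
Midpoints: 3.75, 5.25, 6.75.
g(3.75) ≈ 0.93800, g(5.25) ≈ -0.87970, g(6.75) ≈ 0.80378.
Sum = Δx · [g(3.75) + g(5.25) + g(6.75)].
Sum ≈ 1.29313.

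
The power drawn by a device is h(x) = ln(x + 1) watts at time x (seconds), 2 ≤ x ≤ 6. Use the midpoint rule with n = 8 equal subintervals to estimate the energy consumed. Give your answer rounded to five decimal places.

Δx = (6 − 2)/8 = 0.5.
Midpoints: 2.25, 2.75, 3.25, 3.75, 4.25, 4.75, 5.25, 5.75.
h(2.25) ≈ 1.17865, h(2.75) ≈ 1.32176, h(3.25) ≈ 1.44692, h(3.75) ≈ 1.55814, h(4.25) ≈ 1.65823, h(4.75) ≈ 1.74920, h(5.25) ≈ 1.83258, h(5.75) ≈ 1.90954.
Sum = Δx · [h(2.25) + h(2.75) + h(3.25) + ...].
Sum ≈ 6.32751.

6.32751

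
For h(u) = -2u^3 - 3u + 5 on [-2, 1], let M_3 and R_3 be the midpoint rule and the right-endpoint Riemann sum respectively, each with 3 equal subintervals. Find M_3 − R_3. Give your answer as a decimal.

11.25

M_3 = 26.25.
R_3 = 15.
M_3 − R_3 = 11.25.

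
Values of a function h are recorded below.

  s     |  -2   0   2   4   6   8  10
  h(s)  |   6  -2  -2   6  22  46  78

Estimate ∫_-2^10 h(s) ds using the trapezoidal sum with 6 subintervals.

224

Δs = 2.
T_6 = (2/2)·[6 + 2·(-2) + 2·(-2) + 2·6 + 2·22 + 2·46 + 78] = 224.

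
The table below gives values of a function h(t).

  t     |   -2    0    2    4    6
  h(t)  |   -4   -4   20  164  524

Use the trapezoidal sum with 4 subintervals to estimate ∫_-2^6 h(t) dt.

Δt = 2.
T_4 = (2/2)·[(-4) + 2·(-4) + 2·20 + 2·164 + 524] = 880.

880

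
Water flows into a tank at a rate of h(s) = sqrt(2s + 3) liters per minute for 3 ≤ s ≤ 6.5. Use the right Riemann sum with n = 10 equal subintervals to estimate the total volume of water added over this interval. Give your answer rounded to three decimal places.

Δs = (6.5 − 3)/10 = 0.35.
Right endpoints: 3.35, 3.7, 4.05, 4.4, 4.75, 5.1, 5.45, 5.8, 6.15, 6.5.
h(3.35) ≈ 3.114, h(3.7) ≈ 3.225, h(4.05) ≈ 3.332, h(4.4) ≈ 3.435, h(4.75) ≈ 3.536, h(5.1) ≈ 3.633, h(5.45) ≈ 3.728, h(5.8) ≈ 3.821, h(6.15) ≈ 3.912, h(6.5) ≈ 4.000.
Sum = Δs · [h(3.35) + h(3.7) + h(4.05) + ...].
Sum ≈ 12.507.

12.507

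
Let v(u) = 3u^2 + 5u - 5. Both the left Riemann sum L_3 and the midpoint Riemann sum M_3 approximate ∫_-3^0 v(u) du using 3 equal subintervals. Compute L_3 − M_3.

8.25

L_3 = -3.
M_3 = -11.25.
L_3 − M_3 = 8.25.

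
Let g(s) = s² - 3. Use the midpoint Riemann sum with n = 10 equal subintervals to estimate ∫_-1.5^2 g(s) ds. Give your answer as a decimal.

Δs = (2 − (-1.5))/10 = 0.35.
Midpoints: -1.325, -0.975, -0.625, -0.275, 0.075, 0.425, 0.775, 1.125, 1.475, 1.825.
g(-1.325) = -1.244375, g(-0.975) = -2.049375, g(-0.625) = -2.609375, g(-0.275) = -2.924375, g(0.075) = -2.994375, g(0.425) = -2.819375, g(0.775) = -2.399375, g(1.125) = -1.734375, g(1.475) = -0.824375, g(1.825) = 0.330625.
Sum = Δs · [g(-1.325) + g(-0.975) + g(-0.625) + ...].
Sum = -6.7440625.

-6.7440625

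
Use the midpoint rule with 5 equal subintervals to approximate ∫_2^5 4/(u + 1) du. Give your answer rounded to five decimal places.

2.76763

Δu = (5 − 2)/5 = 0.6.
Midpoints: 2.3, 2.9, 3.5, 4.1, 4.7.
f(2.3) = 40/33, f(2.9) = 40/39, f(3.5) = 8/9, f(4.1) = 40/51, f(4.7) = 40/57.
Sum = Δu · [f(2.3) + f(2.9) + f(3.5) + f(4.1) + f(4.7)].
Sum ≈ 2.76763.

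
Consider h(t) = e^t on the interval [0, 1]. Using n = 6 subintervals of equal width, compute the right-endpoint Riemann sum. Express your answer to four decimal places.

1.8654

Δt = (1 − 0)/6 = 1/6.
Right endpoints: 1/6, 1/3, 0.5, 2/3, 5/6, 1.
h(1/6) ≈ 1.1814, h(1/3) ≈ 1.3956, h(0.5) ≈ 1.6487, h(2/3) ≈ 1.9477, h(5/6) ≈ 2.3010, h(1) ≈ 2.7183.
Sum = Δt · [h(1/6) + h(1/3) + h(0.5) + ...].
Sum ≈ 1.8654.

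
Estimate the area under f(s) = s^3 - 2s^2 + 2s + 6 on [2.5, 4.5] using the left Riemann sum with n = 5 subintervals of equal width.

Δs = (4.5 − 2.5)/5 = 0.4.
Left endpoints: 2.5, 2.9, 3.3, 3.7, 4.1.
f(2.5) = 14.125, f(2.9) = 19.369, f(3.3) = 26.757, f(3.7) = 36.673, f(4.1) = 49.501.
Sum = Δs · [f(2.5) + f(2.9) + f(3.3) + f(3.7) + f(4.1)].
Sum = 58.57.

58.57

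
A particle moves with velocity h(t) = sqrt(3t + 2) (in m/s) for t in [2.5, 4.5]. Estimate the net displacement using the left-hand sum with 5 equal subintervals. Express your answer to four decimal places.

Δt = (4.5 − 2.5)/5 = 0.4.
Left endpoints: 2.5, 2.9, 3.3, 3.7, 4.1.
h(2.5) ≈ 3.0822, h(2.9) ≈ 3.2711, h(3.3) ≈ 3.4496, h(3.7) ≈ 3.6194, h(4.1) ≈ 3.7815.
Sum = Δt · [h(2.5) + h(2.9) + h(3.3) + h(3.7) + h(4.1)].
Sum ≈ 6.8815.

6.8815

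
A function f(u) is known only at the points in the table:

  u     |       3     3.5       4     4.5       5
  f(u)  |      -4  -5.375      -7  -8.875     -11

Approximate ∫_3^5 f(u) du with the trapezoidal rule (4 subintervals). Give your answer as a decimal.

Δu = 0.5.
T_4 = (0.5/2)·[(-4) + 2·(-5.375) + 2·(-7) + 2·(-8.875) + (-11)] = -14.375.

-14.375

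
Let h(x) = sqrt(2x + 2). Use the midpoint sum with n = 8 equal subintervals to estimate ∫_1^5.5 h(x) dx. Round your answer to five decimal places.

12.96031

Δx = (5.5 − 1)/8 = 0.5625.
Midpoints: 1.28125, 1.84375, 2.40625, 2.96875, 3.53125, 4.09375, 4.65625, 5.21875.
h(1.28125) ≈ 2.13600, h(1.84375) ≈ 2.38485, h(2.40625) ≈ 2.61008, h(2.96875) ≈ 2.81736, h(3.53125) ≈ 3.01040, h(4.09375) ≈ 3.19179, h(4.65625) ≈ 3.36341, h(5.21875) ≈ 3.52668.
Sum = Δx · [h(1.28125) + h(1.84375) + h(2.40625) + ...].
Sum ≈ 12.96031.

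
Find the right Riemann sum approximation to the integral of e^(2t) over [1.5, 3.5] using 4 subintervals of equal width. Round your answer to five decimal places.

Δt = (3.5 − 1.5)/4 = 0.5.
Right endpoints: 2, 2.5, 3, 3.5.
f(2) ≈ 54.59815, f(2.5) ≈ 148.41316, f(3) ≈ 403.42879, f(3.5) ≈ 1096.63316.
Sum = Δt · [f(2) + f(2.5) + f(3) + f(3.5)].
Sum ≈ 851.53663.

851.53663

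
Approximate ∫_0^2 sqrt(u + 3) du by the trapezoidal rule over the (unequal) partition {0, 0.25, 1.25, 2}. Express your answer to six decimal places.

3.985625

Subinterval widths: 0.25, 1, 0.75.
f(0) ≈ 1.732051, f(0.25) ≈ 1.802776, f(1.25) ≈ 2.061553, f(2) ≈ 2.236068.
On each subinterval the trapezoid contributes (Δu_i/2)·[f(u_{i-1}) + f(u_i)].
Sum ≈ 3.985625.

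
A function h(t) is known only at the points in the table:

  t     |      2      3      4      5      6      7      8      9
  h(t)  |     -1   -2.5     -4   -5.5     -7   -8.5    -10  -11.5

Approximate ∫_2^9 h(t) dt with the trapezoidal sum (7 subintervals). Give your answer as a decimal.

Δt = 1.
T_7 = (1/2)·[(-1) + 2·(-2.5) + 2·(-4) + 2·(-5.5) + 2·(-7) + 2·(-8.5) + 2·(-10) + (-11.5)] = -43.75.

-43.75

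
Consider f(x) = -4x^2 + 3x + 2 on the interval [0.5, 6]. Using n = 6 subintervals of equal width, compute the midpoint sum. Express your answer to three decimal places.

Δx = (6 − 0.5)/6 = 11/12.
Midpoints: 23/24, 1.875, 67/24, 89/24, 4.625, 133/24.
f(23/24) = 173/144, f(1.875) = -6.4375, f(67/24) = -2995/144, f(89/24) = -6031/144, f(4.625) = -69.6875, f(133/24) = -15007/144.
Sum = Δx · [f(23/24) + f(1.875) + f(67/24) + ...].
Sum ≈ -221.668.

-221.668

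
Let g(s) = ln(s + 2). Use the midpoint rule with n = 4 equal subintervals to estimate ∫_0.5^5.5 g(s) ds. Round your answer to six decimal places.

7.838067

Δs = (5.5 − 0.5)/4 = 1.25.
Midpoints: 1.125, 2.375, 3.625, 4.875.
g(1.125) ≈ 1.139434, g(2.375) ≈ 1.475907, g(3.625) ≈ 1.727221, g(4.875) ≈ 1.927892.
Sum = Δs · [g(1.125) + g(2.375) + g(3.625) + g(4.875)].
Sum ≈ 7.838067.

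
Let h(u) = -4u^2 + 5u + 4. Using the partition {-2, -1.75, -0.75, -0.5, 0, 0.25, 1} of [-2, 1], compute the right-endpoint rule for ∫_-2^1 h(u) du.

Subinterval widths: 0.25, 1, 0.25, 0.5, 0.25, 0.75.
Right endpoints: -1.75, -0.75, -0.5, 0, 0.25, 1.
h(-1.75) = -17, h(-0.75) = -2, h(-0.5) = 0.5, h(0) = 4, h(0.25) = 5, h(1) = 5.
Sum = Σ Δu_i · h(u_i).
Sum = 0.875.

0.875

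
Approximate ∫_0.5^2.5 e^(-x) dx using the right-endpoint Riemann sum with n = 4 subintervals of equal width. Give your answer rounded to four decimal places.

Δx = (2.5 − 0.5)/4 = 0.5.
Right endpoints: 1, 1.5, 2, 2.5.
f(1) ≈ 0.3679, f(1.5) ≈ 0.2231, f(2) ≈ 0.1353, f(2.5) ≈ 0.0821.
Sum = Δx · [f(1) + f(1.5) + f(2) + f(2.5)].
Sum ≈ 0.4042.

0.4042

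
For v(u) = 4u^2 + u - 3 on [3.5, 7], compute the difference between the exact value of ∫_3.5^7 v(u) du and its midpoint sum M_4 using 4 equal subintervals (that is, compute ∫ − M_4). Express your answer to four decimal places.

0.8932

Exact integral: ∫_3.5^7 v(u) du ≈ 408.041667.
M_4 = 407.1484375.
Error ≈ 408.041667 − 407.1484375 ≈ 0.8932.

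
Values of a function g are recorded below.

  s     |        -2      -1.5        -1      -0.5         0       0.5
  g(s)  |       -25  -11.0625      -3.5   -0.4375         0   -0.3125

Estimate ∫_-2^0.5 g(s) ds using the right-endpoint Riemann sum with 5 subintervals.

-7.65625

Δs = 0.5.
Sum = 0.5·[(-11.0625) + (-3.5) + (-0.4375) + 0 + (-0.3125)] = -7.65625.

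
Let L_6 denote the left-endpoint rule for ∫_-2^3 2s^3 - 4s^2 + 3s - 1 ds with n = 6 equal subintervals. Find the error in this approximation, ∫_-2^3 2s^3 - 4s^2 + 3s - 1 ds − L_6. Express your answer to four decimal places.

27.6620

Exact integral: ∫_-2^3 f(s) ds ≈ -11.666667.
L_6 ≈ -39.328704.
Error ≈ -11.666667 − (-39.328704) ≈ 27.6620.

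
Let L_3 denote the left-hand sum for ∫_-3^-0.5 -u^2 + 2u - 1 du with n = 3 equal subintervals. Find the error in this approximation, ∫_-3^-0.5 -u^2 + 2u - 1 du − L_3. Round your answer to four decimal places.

Exact integral: ∫_-3^-0.5 f(u) du ≈ -20.208333.
L_3 ≈ -26.226852.
Error ≈ -20.208333 − (-26.226852) ≈ 6.0185.

6.0185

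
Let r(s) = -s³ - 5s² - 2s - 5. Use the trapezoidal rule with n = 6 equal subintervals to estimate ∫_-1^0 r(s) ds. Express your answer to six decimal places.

-5.432870

Δs = (0 − (-1))/6 = 1/6.
r(-1) = -7, r(-5/6) = -1345/216, r(-2/3) = -151/27, r(-0.5) = -5.125, r(-1/3) = -131/27, r(-1/6) = -1037/216, r(0) = -5.
T_6 = (Δs/2)·[r(s_0) + 2r(s_1) + ... + 2r(s_{5}) + r(s_6)].
Sum ≈ -5.432870.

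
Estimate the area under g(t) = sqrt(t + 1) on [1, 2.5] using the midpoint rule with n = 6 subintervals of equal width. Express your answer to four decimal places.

2.4799

Δt = (2.5 − 1)/6 = 0.25.
Midpoints: 1.125, 1.375, 1.625, 1.875, 2.125, 2.375.
g(1.125) ≈ 1.4577, g(1.375) ≈ 1.5411, g(1.625) ≈ 1.6202, g(1.875) ≈ 1.6956, g(2.125) ≈ 1.7678, g(2.375) ≈ 1.8371.
Sum = Δt · [g(1.125) + g(1.375) + g(1.625) + ...].
Sum ≈ 2.4799.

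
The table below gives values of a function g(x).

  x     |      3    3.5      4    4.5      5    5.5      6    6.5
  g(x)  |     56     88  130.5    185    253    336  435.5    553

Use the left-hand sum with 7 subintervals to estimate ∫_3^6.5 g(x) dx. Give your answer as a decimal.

Δx = 0.5.
Sum = 0.5·[56 + 88 + 130.5 + 185 + 253 + 336 + 435.5] = 742.

742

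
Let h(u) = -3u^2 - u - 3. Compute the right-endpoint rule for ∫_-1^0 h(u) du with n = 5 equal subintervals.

-3.32

Δu = (0 − (-1))/5 = 0.2.
Right endpoints: -0.8, -0.6, -0.4, -0.2, 0.
h(-0.8) = -4.12, h(-0.6) = -3.48, h(-0.4) = -3.08, h(-0.2) = -2.92, h(0) = -3.
Sum = Δu · [h(-0.8) + h(-0.6) + h(-0.4) + h(-0.2) + h(0)].
Sum = -3.32.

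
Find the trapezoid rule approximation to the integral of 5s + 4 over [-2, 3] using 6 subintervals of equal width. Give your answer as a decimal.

32.5

Δs = (3 − (-2))/6 = 5/6.
f(-2) = -6, f(-7/6) = -11/6, f(-1/3) = 7/3, f(0.5) = 6.5, f(4/3) = 32/3, f(13/6) = 89/6, f(3) = 19.
T_6 = (Δs/2)·[f(s_0) + 2f(s_1) + ... + 2f(s_{5}) + f(s_6)].
Sum = 32.5.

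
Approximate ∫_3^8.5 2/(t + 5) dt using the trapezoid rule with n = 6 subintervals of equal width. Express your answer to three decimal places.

Δt = (8.5 − 3)/6 = 11/12.
f(3) = 0.25, f(47/12) = 24/107, f(29/6) = 12/59, f(5.75) = 8/43, f(20/3) = 6/35, f(91/12) = 24/151, f(8.5) = 4/27.
T_6 = (Δt/2)·[f(t_0) + 2f(t_1) + ... + 2f(t_{5}) + f(t_6)].
Sum ≈ 1.048.

1.048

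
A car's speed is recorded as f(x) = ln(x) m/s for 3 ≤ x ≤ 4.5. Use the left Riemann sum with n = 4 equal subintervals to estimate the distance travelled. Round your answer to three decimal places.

1.895

Δx = (4.5 − 3)/4 = 0.375.
Left endpoints: 3, 3.375, 3.75, 4.125.
f(3) ≈ 1.099, f(3.375) ≈ 1.216, f(3.75) ≈ 1.322, f(4.125) ≈ 1.417.
Sum = Δx · [f(3) + f(3.375) + f(3.75) + f(4.125)].
Sum ≈ 1.895.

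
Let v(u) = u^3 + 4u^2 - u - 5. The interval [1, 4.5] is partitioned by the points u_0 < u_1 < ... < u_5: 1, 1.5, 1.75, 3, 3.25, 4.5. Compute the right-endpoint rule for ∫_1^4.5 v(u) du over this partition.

294.765625

Subinterval widths: 0.5, 0.25, 1.25, 0.25, 1.25.
Right endpoints: 1.5, 1.75, 3, 3.25, 4.5.
v(1.5) = 5.875, v(1.75) = 10.859375, v(3) = 55, v(3.25) = 68.328125, v(4.5) = 162.625.
Sum = Σ Δu_i · v(u_i).
Sum = 294.765625.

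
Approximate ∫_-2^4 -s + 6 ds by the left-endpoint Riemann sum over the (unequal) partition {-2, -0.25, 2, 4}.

36.0625

Subinterval widths: 1.75, 2.25, 2.
Left endpoints: -2, -0.25, 2.
f(-2) = 8, f(-0.25) = 6.25, f(2) = 4.
Sum = Σ Δs_i · f(s_i).
Sum = 36.0625.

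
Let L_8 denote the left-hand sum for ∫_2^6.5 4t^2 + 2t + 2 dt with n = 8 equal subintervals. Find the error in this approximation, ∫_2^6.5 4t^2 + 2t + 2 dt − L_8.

Exact integral: ∫_2^6.5 f(t) dt = 402.75.
L_8 = 358.13671875.
Error = 402.75 − 358.13671875 = 44.61328125.

44.61328125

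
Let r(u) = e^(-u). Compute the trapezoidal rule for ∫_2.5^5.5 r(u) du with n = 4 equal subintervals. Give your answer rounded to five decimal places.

0.08162

Δu = (5.5 − 2.5)/4 = 0.75.
r(2.5) ≈ 0.08208, r(3.25) ≈ 0.03877, r(4) ≈ 0.01832, r(4.75) ≈ 0.00865, r(5.5) ≈ 0.00409.
T_4 = (Δu/2)·[r(u_0) + 2r(u_1) + 2r(u_2) + 2r(u_3) + r(u_4)].
Sum ≈ 0.08162.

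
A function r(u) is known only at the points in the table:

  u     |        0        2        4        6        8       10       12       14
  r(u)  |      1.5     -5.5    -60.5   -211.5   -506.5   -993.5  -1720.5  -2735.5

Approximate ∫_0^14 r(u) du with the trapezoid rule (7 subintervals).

-9730

Δu = 2.
T_7 = (2/2)·[1.5 + 2·(-5.5) + 2·(-60.5) + 2·(-211.5) + 2·(-506.5) + 2·(-993.5) + 2·(-1720.5) + (-2735.5)] = -9730.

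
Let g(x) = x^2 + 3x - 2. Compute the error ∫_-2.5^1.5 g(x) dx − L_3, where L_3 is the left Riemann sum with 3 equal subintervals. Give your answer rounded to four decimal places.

Exact integral: ∫_-2.5^1.5 g(x) dx ≈ -7.666667.
L_3 ≈ -11.814815.
Error ≈ -7.666667 − (-11.814815) ≈ 4.1481.

4.1481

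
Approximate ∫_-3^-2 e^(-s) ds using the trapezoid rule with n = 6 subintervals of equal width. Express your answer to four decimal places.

12.7259

Δs = (-2 − (-3))/6 = 1/6.
f(-3) ≈ 20.0855, f(-17/6) ≈ 17.0020, f(-8/3) ≈ 14.3919, f(-2.5) ≈ 12.1825, f(-7/3) ≈ 10.3123, f(-13/6) ≈ 8.7291, f(-2) ≈ 7.3891.
T_6 = (Δs/2)·[f(s_0) + 2f(s_1) + ... + 2f(s_{5}) + f(s_6)].
Sum ≈ 12.7259.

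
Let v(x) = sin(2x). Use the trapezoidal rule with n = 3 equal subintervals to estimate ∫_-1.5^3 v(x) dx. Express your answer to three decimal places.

Δx = (3 − (-1.5))/3 = 1.5.
v(-1.5) ≈ -0.141, v(0) ≈ 0.000, v(1.5) ≈ 0.141, v(3) ≈ -0.279.
T_3 = (Δx/2)·[v(x_0) + 2v(x_1) + 2v(x_2) + v(x_3)].
Sum ≈ -0.104.

-0.104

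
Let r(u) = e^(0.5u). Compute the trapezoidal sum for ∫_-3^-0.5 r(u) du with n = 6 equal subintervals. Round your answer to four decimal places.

1.1154

Δu = (-0.5 − (-3))/6 = 5/12.
r(-3) ≈ 0.2231, r(-31/12) ≈ 0.2748, r(-13/6) ≈ 0.3385, r(-1.75) ≈ 0.4169, r(-4/3) ≈ 0.5134, r(-11/12) ≈ 0.6323, r(-0.5) ≈ 0.7788.
T_6 = (Δu/2)·[r(u_0) + 2r(u_1) + ... + 2r(u_{5}) + r(u_6)].
Sum ≈ 1.1154.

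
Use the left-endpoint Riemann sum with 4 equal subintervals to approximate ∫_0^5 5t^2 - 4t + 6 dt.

Δt = (5 − 0)/4 = 1.25.
Left endpoints: 0, 1.25, 2.5, 3.75.
f(0) = 6, f(1.25) = 8.8125, f(2.5) = 27.25, f(3.75) = 61.3125.
Sum = Δt · [f(0) + f(1.25) + f(2.5) + f(3.75)].
Sum = 129.21875.

129.21875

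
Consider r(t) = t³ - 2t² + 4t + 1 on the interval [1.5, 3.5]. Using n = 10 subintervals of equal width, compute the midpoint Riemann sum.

31.88

Δt = (3.5 − 1.5)/10 = 0.2.
Midpoints: 1.6, 1.8, 2, 2.2, 2.4, 2.6, 2.8, 3, 3.2, 3.4.
r(1.6) = 6.376, r(1.8) = 7.552, r(2) = 9, r(2.2) = 10.768, r(2.4) = 12.904, r(2.6) = 15.456, r(2.8) = 18.472, r(3) = 22, r(3.2) = 26.088, r(3.4) = 30.784.
Sum = Δt · [r(1.6) + r(1.8) + r(2) + ...].
Sum = 31.88.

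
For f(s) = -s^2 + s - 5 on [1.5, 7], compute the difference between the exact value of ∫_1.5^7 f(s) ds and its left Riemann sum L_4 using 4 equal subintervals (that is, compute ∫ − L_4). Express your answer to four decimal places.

Exact integral: ∫_1.5^7 f(s) ds ≈ -117.333333.
L_4 = -90.70703125.
Error ≈ -117.333333 − (-90.70703125) ≈ -26.6263.

-26.6263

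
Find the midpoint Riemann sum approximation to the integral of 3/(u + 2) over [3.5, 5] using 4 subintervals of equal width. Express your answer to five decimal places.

Δu = (5 − 3.5)/4 = 0.375.
Midpoints: 3.6875, 4.0625, 4.4375, 4.8125.
f(3.6875) = 48/91, f(4.0625) = 48/97, f(4.4375) = 48/103, f(4.8125) = 48/109.
Sum = Δu · [f(3.6875) + f(4.0625) + f(4.4375) + f(4.8125)].
Sum ≈ 0.72326.

0.72326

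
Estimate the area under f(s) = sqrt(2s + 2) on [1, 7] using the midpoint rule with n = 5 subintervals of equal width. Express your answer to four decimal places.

18.6815

Δs = (7 − 1)/5 = 1.2.
Midpoints: 1.6, 2.8, 4, 5.2, 6.4.
f(1.6) ≈ 2.2804, f(2.8) ≈ 2.7568, f(4) ≈ 3.1623, f(5.2) ≈ 3.5214, f(6.4) ≈ 3.8471.
Sum = Δs · [f(1.6) + f(2.8) + f(4) + f(5.2) + f(6.4)].
Sum ≈ 18.6815.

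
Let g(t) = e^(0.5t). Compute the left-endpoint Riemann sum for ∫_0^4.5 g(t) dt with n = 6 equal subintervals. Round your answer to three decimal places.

Δt = (4.5 − 0)/6 = 0.75.
Left endpoints: 0, 0.75, 1.5, 2.25, 3, 3.75.
g(0) ≈ 1.000, g(0.75) ≈ 1.455, g(1.5) ≈ 2.117, g(2.25) ≈ 3.080, g(3) ≈ 4.482, g(3.75) ≈ 6.521.
Sum = Δt · [g(0) + g(0.75) + g(1.5) + ...].
Sum ≈ 13.991.

13.991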